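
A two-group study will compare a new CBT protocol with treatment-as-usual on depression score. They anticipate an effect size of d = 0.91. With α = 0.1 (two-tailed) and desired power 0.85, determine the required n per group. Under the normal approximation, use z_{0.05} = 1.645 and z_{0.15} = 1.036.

For two independent groups with equal n: n = 2·((z_{α/2} + z_β) / d)².
z_{α/2} + z_β = 1.645 + 1.036 = 2.681.
n = 2 × (2.681 / 0.91)² = 2 × 2.946² = 2 × 8.68 = 17.4.
Round up to the next whole participant.

n = 18 per group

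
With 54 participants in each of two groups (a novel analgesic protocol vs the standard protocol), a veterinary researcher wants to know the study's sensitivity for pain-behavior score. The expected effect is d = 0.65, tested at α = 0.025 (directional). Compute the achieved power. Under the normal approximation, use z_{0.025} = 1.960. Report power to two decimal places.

power ≈ 0.92

For two equal groups, power = Φ(d·√(n/2) − z_{α}).
d·√(n/2) = 0.65 × √(54/2) = 0.65 × 5.196 = 3.377.
z_β = 3.377 − 1.960 = 1.417.
Power = Φ(1.417) = 0.922.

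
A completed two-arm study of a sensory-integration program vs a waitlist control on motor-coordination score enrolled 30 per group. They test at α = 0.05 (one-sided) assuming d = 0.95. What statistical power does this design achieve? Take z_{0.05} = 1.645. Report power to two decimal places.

For two equal groups, power = Φ(d·√(n/2) − z_{α}).
d·√(n/2) = 0.95 × √(30/2) = 0.95 × 3.873 = 3.679.
z_β = 3.679 − 1.645 = 2.034.
Power = Φ(2.034) = 0.979.

power ≈ 0.98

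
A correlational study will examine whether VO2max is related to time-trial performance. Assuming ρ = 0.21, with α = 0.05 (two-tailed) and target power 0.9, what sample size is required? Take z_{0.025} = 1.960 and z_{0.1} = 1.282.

n = 235

Fisher's z: C = ½·ln((1+r)/(1−r)) = ½·ln(1.5316) = 0.2132.
n = ((z_{α/2} + z_β)/C)² + 3.
(1.960 + 1.282) / 0.2132 = 3.242 / 0.2132 = 15.206.
n = 15.206² + 3 = 231.23 + 3 = 234.2.
Round up.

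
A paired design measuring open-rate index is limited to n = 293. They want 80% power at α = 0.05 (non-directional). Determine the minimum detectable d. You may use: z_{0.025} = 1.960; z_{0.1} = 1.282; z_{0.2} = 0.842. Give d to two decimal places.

For a single sample (or paired design) of n = 293: d_min = (z_{α/2} + z_β)/√n.
z-sum = 1.960 + 0.842 = 2.802.
d_min = 2.802 / √293 = 2.802 / 17.117 = 0.164.

d_min ≈ 0.16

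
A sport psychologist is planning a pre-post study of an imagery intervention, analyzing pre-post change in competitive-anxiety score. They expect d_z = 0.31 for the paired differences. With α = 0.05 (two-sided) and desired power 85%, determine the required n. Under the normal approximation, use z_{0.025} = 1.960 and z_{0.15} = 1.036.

For a paired (one-sample on differences) test: n = ((z_{α/2} + z_β) / d)².
z_{α/2} + z_β = 1.960 + 1.036 = 2.996.
n = (2.996 / 0.31)² = 9.665² = 93.40.
Round up.

n = 94 pairs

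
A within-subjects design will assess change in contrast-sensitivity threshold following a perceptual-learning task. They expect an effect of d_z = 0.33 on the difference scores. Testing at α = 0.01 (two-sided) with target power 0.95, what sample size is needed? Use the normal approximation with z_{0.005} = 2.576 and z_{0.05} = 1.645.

n = 164 pairs

For a paired (one-sample on differences) test: n = ((z_{α/2} + z_β) / d)².
z_{α/2} + z_β = 2.576 + 1.645 = 4.221.
n = (4.221 / 0.33)² = 12.791² = 163.61.
Round up.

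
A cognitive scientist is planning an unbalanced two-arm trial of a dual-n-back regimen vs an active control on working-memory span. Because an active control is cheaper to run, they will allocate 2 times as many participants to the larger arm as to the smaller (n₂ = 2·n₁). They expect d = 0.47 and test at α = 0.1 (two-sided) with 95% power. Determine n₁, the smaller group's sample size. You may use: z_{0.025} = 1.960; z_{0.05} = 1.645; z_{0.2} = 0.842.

n₁ = 74

With allocation ratio k = n₂/n₁ = 2, Var(x̄₁−x̄₂) = σ²(1/n₁ + 1/(k·n₁)) = σ²·(k+1)/(k·n₁).
So n₁ = (1 + 1/k)·((z_{α/2} + z_β)/d)² = 1.500 × (3.290/0.47)².
n₁ = 1.500 × 49.00 = 73.5.
Round up: n₁ = 74, giving n₂ = 2 × 74 = 148.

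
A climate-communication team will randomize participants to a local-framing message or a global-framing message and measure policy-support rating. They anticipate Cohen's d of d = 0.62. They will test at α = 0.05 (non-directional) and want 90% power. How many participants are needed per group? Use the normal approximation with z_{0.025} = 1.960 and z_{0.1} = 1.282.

For two independent groups with equal n: n = 2·((z_{α/2} + z_β) / d)².
z_{α/2} + z_β = 1.960 + 1.282 = 3.242.
n = 2 × (3.242 / 0.62)² = 2 × 5.229² = 2 × 27.34 = 54.7.
Round up to the next whole participant.

n = 55 per group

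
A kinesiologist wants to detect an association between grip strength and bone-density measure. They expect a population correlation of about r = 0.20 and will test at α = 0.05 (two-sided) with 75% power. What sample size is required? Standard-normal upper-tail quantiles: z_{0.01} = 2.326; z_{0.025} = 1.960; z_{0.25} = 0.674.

Fisher's z: C = ½·ln((1+r)/(1−r)) = ½·ln(1.5000) = 0.2027.
n = ((z_{α/2} + z_β)/C)² + 3.
(1.960 + 0.674) / 0.2027 = 2.634 / 0.2027 = 12.995.
n = 12.995² + 3 = 168.86 + 3 = 171.9.
Round up.

n = 172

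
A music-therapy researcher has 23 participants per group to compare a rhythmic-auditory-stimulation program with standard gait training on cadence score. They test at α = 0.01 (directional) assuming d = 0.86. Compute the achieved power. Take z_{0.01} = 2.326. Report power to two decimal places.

For two equal groups, power = Φ(d·√(n/2) − z_{α}).
d·√(n/2) = 0.86 × √(23/2) = 0.86 × 3.391 = 2.916.
z_β = 2.916 − 2.326 = 0.590.
Power = Φ(0.590) = 0.723.

power ≈ 0.72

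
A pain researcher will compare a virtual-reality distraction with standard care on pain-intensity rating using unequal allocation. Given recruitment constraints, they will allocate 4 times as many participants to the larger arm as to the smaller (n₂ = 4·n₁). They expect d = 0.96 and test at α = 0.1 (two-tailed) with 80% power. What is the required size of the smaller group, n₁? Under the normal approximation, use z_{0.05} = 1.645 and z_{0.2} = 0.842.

n₁ = 9

With allocation ratio k = n₂/n₁ = 4, Var(x̄₁−x̄₂) = σ²(1/n₁ + 1/(k·n₁)) = σ²·(k+1)/(k·n₁).
So n₁ = (1 + 1/k)·((z_{α/2} + z_β)/d)² = 1.250 × (2.487/0.96)².
n₁ = 1.250 × 6.71 = 8.4.
Round up: n₁ = 9, giving n₂ = 4 × 9 = 36.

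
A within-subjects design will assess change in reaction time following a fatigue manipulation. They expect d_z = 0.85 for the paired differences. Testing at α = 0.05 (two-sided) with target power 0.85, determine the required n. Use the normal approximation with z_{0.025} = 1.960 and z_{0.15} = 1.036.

For a paired (one-sample on differences) test: n = ((z_{α/2} + z_β) / d)².
z_{α/2} + z_β = 1.960 + 1.036 = 2.996.
n = (2.996 / 0.85)² = 3.525² = 12.42.
Round up.

n = 13 pairs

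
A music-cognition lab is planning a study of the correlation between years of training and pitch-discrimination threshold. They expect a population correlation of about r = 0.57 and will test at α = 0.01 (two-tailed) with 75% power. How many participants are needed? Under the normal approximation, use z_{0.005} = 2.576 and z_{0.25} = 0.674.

n = 29

Fisher's z: C = ½·ln((1+r)/(1−r)) = ½·ln(3.6512) = 0.6475.
n = ((z_{α/2} + z_β)/C)² + 3.
(2.576 + 0.674) / 0.6475 = 3.250 / 0.6475 = 5.019.
n = 5.019² + 3 = 25.19 + 3 = 28.2.
Round up.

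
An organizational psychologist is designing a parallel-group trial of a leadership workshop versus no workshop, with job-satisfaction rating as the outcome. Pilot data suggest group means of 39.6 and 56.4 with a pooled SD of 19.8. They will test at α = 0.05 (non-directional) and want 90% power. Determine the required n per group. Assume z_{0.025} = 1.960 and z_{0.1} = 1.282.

n = 30 per group

Cohen's d = |M₁ − M₂| / SD_pooled = |39.6 − 56.4| / 19.8 = 16.8 / 19.8 = 0.848.
For two independent groups with equal n: n = 2·((z_{α/2} + z_β) / d)².
z_{α/2} + z_β = 1.960 + 1.282 = 3.242.
n = 2 × (3.242 / 0.848)² = 2 × 3.823² = 2 × 14.62 = 29.2.
Round up to the next whole participant.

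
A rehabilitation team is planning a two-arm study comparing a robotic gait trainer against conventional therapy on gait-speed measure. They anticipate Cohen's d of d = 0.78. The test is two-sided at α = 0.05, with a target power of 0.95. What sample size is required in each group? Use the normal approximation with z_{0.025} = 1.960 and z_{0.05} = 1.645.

n = 43 per group

For two independent groups with equal n: n = 2·((z_{α/2} + z_β) / d)².
z_{α/2} + z_β = 1.960 + 1.645 = 3.605.
n = 2 × (3.605 / 0.78)² = 2 × 4.622² = 2 × 21.36 = 42.7.
Round up to the next whole participant.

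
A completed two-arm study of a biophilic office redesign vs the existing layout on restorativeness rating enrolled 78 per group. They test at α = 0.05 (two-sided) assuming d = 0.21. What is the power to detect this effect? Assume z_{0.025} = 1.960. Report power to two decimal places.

For two equal groups, power = Φ(d·√(n/2) − z_{α/2}).
d·√(n/2) = 0.21 × √(78/2) = 0.21 × 6.245 = 1.311.
z_β = 1.311 − 1.960 = -0.649.
Power = Φ(-0.649) = 0.258.

power ≈ 0.26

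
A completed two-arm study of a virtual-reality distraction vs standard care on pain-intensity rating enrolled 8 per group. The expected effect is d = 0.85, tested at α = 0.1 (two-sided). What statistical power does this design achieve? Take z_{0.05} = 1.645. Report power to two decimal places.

For two equal groups, power = Φ(d·√(n/2) − z_{α/2}).
d·√(n/2) = 0.85 × √(8/2) = 0.85 × 2.000 = 1.700.
z_β = 1.700 − 1.645 = 0.055.
Power = Φ(0.055) = 0.522.

power ≈ 0.52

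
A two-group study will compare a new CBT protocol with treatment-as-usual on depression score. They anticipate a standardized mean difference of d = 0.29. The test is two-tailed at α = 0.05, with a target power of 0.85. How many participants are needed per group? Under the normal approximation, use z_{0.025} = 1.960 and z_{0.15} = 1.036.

For two independent groups with equal n: n = 2·((z_{α/2} + z_β) / d)².
z_{α/2} + z_β = 1.960 + 1.036 = 2.996.
n = 2 × (2.996 / 0.29)² = 2 × 10.331² = 2 × 106.73 = 213.5.
Round up to the next whole participant.

n = 214 per group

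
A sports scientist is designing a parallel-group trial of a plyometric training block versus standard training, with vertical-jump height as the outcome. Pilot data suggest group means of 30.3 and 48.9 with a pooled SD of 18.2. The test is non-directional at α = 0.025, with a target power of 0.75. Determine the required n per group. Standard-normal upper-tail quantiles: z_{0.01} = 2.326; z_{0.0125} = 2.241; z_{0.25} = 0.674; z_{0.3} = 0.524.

Cohen's d = |M₁ − M₂| / SD_pooled = |30.3 − 48.9| / 18.2 = 18.6 / 18.2 = 1.022.
For two independent groups with equal n: n = 2·((z_{α/2} + z_β) / d)².
z_{α/2} + z_β = 2.241 + 0.674 = 2.915.
n = 2 × (2.915 / 1.022)² = 2 × 2.852² = 2 × 8.14 = 16.3.
Round up to the next whole participant.

n = 17 per group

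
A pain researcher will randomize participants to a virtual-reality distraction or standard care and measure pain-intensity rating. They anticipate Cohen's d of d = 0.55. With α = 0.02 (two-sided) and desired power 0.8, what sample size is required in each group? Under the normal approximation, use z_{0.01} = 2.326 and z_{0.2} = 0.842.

For two independent groups with equal n: n = 2·((z_{α/2} + z_β) / d)².
z_{α/2} + z_β = 2.326 + 0.842 = 3.168.
n = 2 × (3.168 / 0.55)² = 2 × 5.760² = 2 × 33.18 = 66.4.
Round up to the next whole participant.

n = 67 per group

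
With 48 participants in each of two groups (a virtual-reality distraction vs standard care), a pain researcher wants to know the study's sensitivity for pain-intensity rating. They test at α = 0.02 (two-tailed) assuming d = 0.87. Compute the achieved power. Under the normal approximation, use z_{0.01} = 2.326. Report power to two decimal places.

power ≈ 0.97

For two equal groups, power = Φ(d·√(n/2) − z_{α/2}).
d·√(n/2) = 0.87 × √(48/2) = 0.87 × 4.899 = 4.262.
z_β = 4.262 − 2.326 = 1.936.
Power = Φ(1.936) = 0.974.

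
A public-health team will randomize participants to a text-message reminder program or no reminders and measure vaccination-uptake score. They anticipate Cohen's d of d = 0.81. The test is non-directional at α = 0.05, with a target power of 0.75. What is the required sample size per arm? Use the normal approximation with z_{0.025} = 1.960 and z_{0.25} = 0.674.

For two independent groups with equal n: n = 2·((z_{α/2} + z_β) / d)².
z_{α/2} + z_β = 1.960 + 0.674 = 2.634.
n = 2 × (2.634 / 0.81)² = 2 × 3.252² = 2 × 10.57 = 21.1.
Round up to the next whole participant.

n = 22 per group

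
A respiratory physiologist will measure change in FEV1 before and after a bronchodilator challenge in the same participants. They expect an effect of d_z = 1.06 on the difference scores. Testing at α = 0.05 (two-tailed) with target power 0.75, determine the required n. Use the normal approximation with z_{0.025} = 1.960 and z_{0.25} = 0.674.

n = 7 pairs

For a paired (one-sample on differences) test: n = ((z_{α/2} + z_β) / d)².
z_{α/2} + z_β = 1.960 + 0.674 = 2.634.
n = (2.634 / 1.06)² = 2.485² = 6.17.
Round up.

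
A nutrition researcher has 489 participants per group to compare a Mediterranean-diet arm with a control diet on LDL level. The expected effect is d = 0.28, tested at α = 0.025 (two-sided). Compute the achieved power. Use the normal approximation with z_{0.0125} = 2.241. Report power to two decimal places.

power ≈ 0.98

For two equal groups, power = Φ(d·√(n/2) − z_{α/2}).
d·√(n/2) = 0.28 × √(489/2) = 0.28 × 15.636 = 4.378.
z_β = 4.378 − 2.241 = 2.137.
Power = Φ(2.137) = 0.984.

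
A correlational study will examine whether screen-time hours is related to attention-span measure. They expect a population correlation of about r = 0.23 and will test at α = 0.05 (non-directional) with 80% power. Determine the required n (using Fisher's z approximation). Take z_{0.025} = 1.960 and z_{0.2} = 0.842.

n = 147

Fisher's z: C = ½·ln((1+r)/(1−r)) = ½·ln(1.5974) = 0.2342.
n = ((z_{α/2} + z_β)/C)² + 3.
(1.960 + 0.842) / 0.2342 = 2.802 / 0.2342 = 11.964.
n = 11.964² + 3 = 143.14 + 3 = 146.1.
Round up.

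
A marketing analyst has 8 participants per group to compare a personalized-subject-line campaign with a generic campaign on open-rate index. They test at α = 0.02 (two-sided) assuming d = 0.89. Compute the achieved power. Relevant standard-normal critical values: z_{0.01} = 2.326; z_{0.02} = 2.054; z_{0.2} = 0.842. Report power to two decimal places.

power ≈ 0.29

For two equal groups, power = Φ(d·√(n/2) − z_{α/2}).
d·√(n/2) = 0.89 × √(8/2) = 0.89 × 2.000 = 1.780.
z_β = 1.780 − 2.326 = -0.546.
Power = Φ(-0.546) = 0.293.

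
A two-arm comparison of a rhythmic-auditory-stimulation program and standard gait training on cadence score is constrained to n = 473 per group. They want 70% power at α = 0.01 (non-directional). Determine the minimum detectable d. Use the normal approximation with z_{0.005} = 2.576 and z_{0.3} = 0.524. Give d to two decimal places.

For two independent groups of n = 473 each: d_min = (z_{α/2} + z_β)·√(2/n).
z-sum = 2.576 + 0.524 = 3.100.
d_min = 3.100 × √(2/473) = 3.100 × 0.0650 = 0.202.

d_min ≈ 0.20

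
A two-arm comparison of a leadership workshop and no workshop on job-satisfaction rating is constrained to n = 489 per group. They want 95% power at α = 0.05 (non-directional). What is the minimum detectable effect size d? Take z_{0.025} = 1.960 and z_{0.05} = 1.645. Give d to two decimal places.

d_min ≈ 0.23

For two independent groups of n = 489 each: d_min = (z_{α/2} + z_β)·√(2/n).
z-sum = 1.960 + 1.645 = 3.605.
d_min = 3.605 × √(2/489) = 3.605 × 0.0640 = 0.231.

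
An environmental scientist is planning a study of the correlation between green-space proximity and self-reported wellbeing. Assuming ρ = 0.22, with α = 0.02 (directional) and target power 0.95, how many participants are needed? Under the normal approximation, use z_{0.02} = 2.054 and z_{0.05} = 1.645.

n = 277

Fisher's z: C = ½·ln((1+r)/(1−r)) = ½·ln(1.5641) = 0.2237.
n = ((z_{α} + z_β)/C)² + 3.
(2.054 + 1.645) / 0.2237 = 3.699 / 0.2237 = 16.536.
n = 16.536² + 3 = 273.42 + 3 = 276.4.
Round up.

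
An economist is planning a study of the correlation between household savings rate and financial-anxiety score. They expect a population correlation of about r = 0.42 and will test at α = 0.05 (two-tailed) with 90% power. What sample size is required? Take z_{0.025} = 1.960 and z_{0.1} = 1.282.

Fisher's z: C = ½·ln((1+r)/(1−r)) = ½·ln(2.4483) = 0.4477.
n = ((z_{α/2} + z_β)/C)² + 3.
(1.960 + 1.282) / 0.4477 = 3.242 / 0.4477 = 7.241.
n = 7.241² + 3 = 52.44 + 3 = 55.4.
Round up.

n = 56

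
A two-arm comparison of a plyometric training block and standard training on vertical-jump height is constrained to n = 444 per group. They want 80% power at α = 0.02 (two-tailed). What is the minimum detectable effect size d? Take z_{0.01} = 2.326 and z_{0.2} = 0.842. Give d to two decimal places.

For two independent groups of n = 444 each: d_min = (z_{α/2} + z_β)·√(2/n).
z-sum = 2.326 + 0.842 = 3.168.
d_min = 3.168 × √(2/444) = 3.168 × 0.0671 = 0.213.

d_min ≈ 0.21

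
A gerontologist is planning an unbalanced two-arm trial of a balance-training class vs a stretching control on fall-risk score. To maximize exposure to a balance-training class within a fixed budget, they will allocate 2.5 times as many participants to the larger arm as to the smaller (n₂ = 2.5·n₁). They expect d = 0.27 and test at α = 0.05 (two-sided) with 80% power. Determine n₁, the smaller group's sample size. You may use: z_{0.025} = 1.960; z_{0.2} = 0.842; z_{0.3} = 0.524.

n₁ = 151

With allocation ratio k = n₂/n₁ = 2.5, Var(x̄₁−x̄₂) = σ²(1/n₁ + 1/(k·n₁)) = σ²·(k+1)/(k·n₁).
So n₁ = (1 + 1/k)·((z_{α/2} + z_β)/d)² = 1.400 × (2.802/0.27)².
n₁ = 1.400 × 107.70 = 150.8.
Round up: n₁ = 151, giving n₂ = ⌈2.5 × 151⌉ = ⌈377.5⌉ = 378.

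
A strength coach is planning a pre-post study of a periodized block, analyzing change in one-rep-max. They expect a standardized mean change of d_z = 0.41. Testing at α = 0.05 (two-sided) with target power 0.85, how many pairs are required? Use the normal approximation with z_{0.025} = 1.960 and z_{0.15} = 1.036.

n = 54 pairs

For a paired (one-sample on differences) test: n = ((z_{α/2} + z_β) / d)².
z_{α/2} + z_β = 1.960 + 1.036 = 2.996.
n = (2.996 / 0.41)² = 7.307² = 53.40.
Round up.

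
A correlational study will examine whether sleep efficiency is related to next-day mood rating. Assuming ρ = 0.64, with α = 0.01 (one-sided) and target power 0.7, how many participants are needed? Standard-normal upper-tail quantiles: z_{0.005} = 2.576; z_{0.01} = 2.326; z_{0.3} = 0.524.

n = 18

Fisher's z: C = ½·ln((1+r)/(1−r)) = ½·ln(4.5556) = 0.7582.
n = ((z_{α} + z_β)/C)² + 3.
(2.326 + 0.524) / 0.7582 = 2.850 / 0.7582 = 3.759.
n = 3.759² + 3 = 14.13 + 3 = 17.1.
Round up.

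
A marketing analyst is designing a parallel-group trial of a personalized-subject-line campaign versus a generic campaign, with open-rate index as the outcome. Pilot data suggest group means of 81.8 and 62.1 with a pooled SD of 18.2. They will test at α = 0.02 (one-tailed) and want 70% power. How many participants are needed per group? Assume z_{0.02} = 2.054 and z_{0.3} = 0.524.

Cohen's d = |M₁ − M₂| / SD_pooled = |81.8 − 62.1| / 18.2 = 19.7 / 18.2 = 1.082.
For two independent groups with equal n: n = 2·((z_{α} + z_β) / d)².
z_{α} + z_β = 2.054 + 0.524 = 2.578.
n = 2 × (2.578 / 1.082)² = 2 × 2.383² = 2 × 5.68 = 11.4.
Round up to the next whole participant.

n = 12 per group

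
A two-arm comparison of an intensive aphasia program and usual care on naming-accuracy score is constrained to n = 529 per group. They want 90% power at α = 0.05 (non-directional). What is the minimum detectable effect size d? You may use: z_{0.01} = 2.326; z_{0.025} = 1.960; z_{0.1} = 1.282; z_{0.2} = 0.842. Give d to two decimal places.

d_min ≈ 0.20

For two independent groups of n = 529 each: d_min = (z_{α/2} + z_β)·√(2/n).
z-sum = 1.960 + 1.282 = 3.242.
d_min = 3.242 × √(2/529) = 3.242 × 0.0615 = 0.199.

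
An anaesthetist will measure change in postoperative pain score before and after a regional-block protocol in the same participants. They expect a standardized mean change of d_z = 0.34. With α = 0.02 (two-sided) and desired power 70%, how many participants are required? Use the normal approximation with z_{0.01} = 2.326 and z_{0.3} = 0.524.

For a paired (one-sample on differences) test: n = ((z_{α/2} + z_β) / d)².
z_{α/2} + z_β = 2.326 + 0.524 = 2.850.
n = (2.850 / 0.34)² = 8.382² = 70.26.
Round up.

n = 71 pairs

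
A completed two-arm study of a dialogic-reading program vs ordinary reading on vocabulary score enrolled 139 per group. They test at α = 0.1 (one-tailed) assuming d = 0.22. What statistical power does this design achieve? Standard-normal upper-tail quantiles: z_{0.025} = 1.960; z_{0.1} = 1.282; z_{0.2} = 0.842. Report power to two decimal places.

For two equal groups, power = Φ(d·√(n/2) − z_{α}).
d·√(n/2) = 0.22 × √(139/2) = 0.22 × 8.337 = 1.834.
z_β = 1.834 − 1.282 = 0.552.
Power = Φ(0.552) = 0.710.

power ≈ 0.71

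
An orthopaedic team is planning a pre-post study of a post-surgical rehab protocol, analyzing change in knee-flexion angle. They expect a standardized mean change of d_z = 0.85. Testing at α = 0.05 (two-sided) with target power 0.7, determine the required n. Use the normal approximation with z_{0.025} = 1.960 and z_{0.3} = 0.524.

n = 9 pairs

For a paired (one-sample on differences) test: n = ((z_{α/2} + z_β) / d)².
z_{α/2} + z_β = 1.960 + 0.524 = 2.484.
n = (2.484 / 0.85)² = 2.922² = 8.54.
Round up.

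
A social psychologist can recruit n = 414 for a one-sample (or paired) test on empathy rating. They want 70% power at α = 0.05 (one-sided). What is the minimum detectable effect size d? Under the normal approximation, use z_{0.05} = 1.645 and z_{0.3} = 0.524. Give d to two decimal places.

For a single sample (or paired design) of n = 414: d_min = (z_{α} + z_β)/√n.
z-sum = 1.645 + 0.524 = 2.169.
d_min = 2.169 / √414 = 2.169 / 20.347 = 0.107.

d_min ≈ 0.11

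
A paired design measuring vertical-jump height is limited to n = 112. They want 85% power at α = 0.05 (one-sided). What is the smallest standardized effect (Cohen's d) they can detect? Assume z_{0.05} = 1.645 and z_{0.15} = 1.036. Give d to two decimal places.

For a single sample (or paired design) of n = 112: d_min = (z_{α} + z_β)/√n.
z-sum = 1.645 + 1.036 = 2.681.
d_min = 2.681 / √112 = 2.681 / 10.583 = 0.253.

d_min ≈ 0.25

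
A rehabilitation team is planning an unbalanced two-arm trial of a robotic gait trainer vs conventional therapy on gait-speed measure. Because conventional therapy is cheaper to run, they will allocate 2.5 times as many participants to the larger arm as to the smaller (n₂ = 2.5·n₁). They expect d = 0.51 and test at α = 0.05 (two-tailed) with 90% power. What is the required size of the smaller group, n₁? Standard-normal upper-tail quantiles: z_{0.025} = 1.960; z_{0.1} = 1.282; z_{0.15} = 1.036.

With allocation ratio k = n₂/n₁ = 2.5, Var(x̄₁−x̄₂) = σ²(1/n₁ + 1/(k·n₁)) = σ²·(k+1)/(k·n₁).
So n₁ = (1 + 1/k)·((z_{α/2} + z_β)/d)² = 1.400 × (3.242/0.51)².
n₁ = 1.400 × 40.41 = 56.6.
Round up: n₁ = 57, giving n₂ = ⌈2.5 × 57⌉ = ⌈142.5⌉ = 143.

n₁ = 57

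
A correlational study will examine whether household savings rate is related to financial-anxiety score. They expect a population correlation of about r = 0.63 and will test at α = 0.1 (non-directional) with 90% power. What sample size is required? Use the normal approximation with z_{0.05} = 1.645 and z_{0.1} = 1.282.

Fisher's z: C = ½·ln((1+r)/(1−r)) = ½·ln(4.4054) = 0.7414.
n = ((z_{α/2} + z_β)/C)² + 3.
(1.645 + 1.282) / 0.7414 = 2.927 / 0.7414 = 3.948.
n = 3.948² + 3 = 15.59 + 3 = 18.6.
Round up.

n = 19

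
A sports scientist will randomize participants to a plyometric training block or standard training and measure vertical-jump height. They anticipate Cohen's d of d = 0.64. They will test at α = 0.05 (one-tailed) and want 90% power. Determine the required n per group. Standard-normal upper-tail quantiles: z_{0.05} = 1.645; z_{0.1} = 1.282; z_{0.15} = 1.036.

For two independent groups with equal n: n = 2·((z_{α} + z_β) / d)².
z_{α} + z_β = 1.645 + 1.282 = 2.927.
n = 2 × (2.927 / 0.64)² = 2 × 4.573² = 2 × 20.92 = 41.8.
Round up to the next whole participant.

n = 42 per group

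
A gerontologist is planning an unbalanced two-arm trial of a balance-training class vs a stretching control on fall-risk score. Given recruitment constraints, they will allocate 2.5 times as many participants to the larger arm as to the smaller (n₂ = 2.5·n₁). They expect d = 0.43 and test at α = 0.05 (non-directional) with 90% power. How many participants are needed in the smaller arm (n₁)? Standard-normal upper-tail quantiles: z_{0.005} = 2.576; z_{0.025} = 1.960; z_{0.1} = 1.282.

With allocation ratio k = n₂/n₁ = 2.5, Var(x̄₁−x̄₂) = σ²(1/n₁ + 1/(k·n₁)) = σ²·(k+1)/(k·n₁).
So n₁ = (1 + 1/k)·((z_{α/2} + z_β)/d)² = 1.400 × (3.242/0.43)².
n₁ = 1.400 × 56.84 = 79.6.
Round up: n₁ = 80, giving n₂ = 2.5 × 80 = 200.

n₁ = 80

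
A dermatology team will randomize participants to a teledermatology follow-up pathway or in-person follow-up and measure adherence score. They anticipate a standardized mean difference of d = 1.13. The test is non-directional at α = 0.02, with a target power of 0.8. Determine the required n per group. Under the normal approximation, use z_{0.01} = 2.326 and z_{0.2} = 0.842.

n = 16 per group

For two independent groups with equal n: n = 2·((z_{α/2} + z_β) / d)².
z_{α/2} + z_β = 2.326 + 0.842 = 3.168.
n = 2 × (3.168 / 1.13)² = 2 × 2.804² = 2 × 7.86 = 15.7.
Round up to the next whole participant.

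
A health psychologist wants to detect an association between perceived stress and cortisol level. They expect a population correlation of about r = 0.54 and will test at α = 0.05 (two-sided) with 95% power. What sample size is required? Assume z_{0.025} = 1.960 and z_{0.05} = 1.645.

n = 39

Fisher's z: C = ½·ln((1+r)/(1−r)) = ½·ln(3.3478) = 0.6042.
n = ((z_{α/2} + z_β)/C)² + 3.
(1.960 + 1.645) / 0.6042 = 3.605 / 0.6042 = 5.967.
n = 5.967² + 3 = 35.60 + 3 = 38.6.
Round up.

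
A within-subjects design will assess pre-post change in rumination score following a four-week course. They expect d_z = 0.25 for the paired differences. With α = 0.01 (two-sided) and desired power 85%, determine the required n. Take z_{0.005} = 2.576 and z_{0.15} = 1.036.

n = 209 pairs

For a paired (one-sample on differences) test: n = ((z_{α/2} + z_β) / d)².
z_{α/2} + z_β = 2.576 + 1.036 = 3.612.
n = (3.612 / 0.25)² = 14.448² = 208.74.
Round up.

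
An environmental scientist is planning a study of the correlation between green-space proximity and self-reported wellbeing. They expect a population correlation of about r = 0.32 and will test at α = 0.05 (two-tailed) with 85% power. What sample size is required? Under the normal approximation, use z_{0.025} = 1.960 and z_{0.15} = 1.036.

Fisher's z: C = ½·ln((1+r)/(1−r)) = ½·ln(1.9412) = 0.3316.
n = ((z_{α/2} + z_β)/C)² + 3.
(1.960 + 1.036) / 0.3316 = 2.996 / 0.3316 = 9.035.
n = 9.035² + 3 = 81.63 + 3 = 84.6.
Round up.

n = 85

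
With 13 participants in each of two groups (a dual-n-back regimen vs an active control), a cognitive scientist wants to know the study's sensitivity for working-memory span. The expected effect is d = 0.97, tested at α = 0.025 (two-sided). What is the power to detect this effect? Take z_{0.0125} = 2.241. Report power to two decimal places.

For two equal groups, power = Φ(d·√(n/2) − z_{α/2}).
d·√(n/2) = 0.97 × √(13/2) = 0.97 × 2.550 = 2.473.
z_β = 2.473 − 2.241 = 0.232.
Power = Φ(0.232) = 0.592.

power ≈ 0.59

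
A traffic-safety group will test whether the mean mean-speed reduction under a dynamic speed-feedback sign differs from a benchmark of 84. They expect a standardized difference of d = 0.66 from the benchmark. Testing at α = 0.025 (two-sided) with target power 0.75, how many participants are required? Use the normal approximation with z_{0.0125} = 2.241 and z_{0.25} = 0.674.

For a one-sample test: n = ((z_{α/2} + z_β) / d)².
z_{α/2} + z_β = 2.241 + 0.674 = 2.915.
n = (2.915 / 0.66)² = 4.417² = 19.51.
Round up.

n = 20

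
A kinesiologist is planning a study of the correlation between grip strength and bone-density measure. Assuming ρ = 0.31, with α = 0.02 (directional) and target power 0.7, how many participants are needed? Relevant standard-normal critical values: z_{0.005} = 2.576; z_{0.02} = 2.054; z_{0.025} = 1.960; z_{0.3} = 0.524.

Fisher's z: C = ½·ln((1+r)/(1−r)) = ½·ln(1.8986) = 0.3205.
n = ((z_{α} + z_β)/C)² + 3.
(2.054 + 0.524) / 0.3205 = 2.578 / 0.3205 = 8.044.
n = 8.044² + 3 = 64.70 + 3 = 67.7.
Round up.

n = 68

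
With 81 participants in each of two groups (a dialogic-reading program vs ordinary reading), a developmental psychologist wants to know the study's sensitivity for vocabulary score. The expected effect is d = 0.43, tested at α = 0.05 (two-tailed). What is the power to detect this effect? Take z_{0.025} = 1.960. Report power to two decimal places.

power ≈ 0.78

For two equal groups, power = Φ(d·√(n/2) − z_{α/2}).
d·√(n/2) = 0.43 × √(81/2) = 0.43 × 6.364 = 2.737.
z_β = 2.737 − 1.960 = 0.777.
Power = Φ(0.777) = 0.781.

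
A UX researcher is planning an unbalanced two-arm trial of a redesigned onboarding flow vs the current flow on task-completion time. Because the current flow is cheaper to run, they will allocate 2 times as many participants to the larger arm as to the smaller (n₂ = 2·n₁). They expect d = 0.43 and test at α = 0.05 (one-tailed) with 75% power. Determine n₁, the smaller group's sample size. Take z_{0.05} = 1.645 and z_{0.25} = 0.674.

With allocation ratio k = n₂/n₁ = 2, Var(x̄₁−x̄₂) = σ²(1/n₁ + 1/(k·n₁)) = σ²·(k+1)/(k·n₁).
So n₁ = (1 + 1/k)·((z_{α} + z_β)/d)² = 1.500 × (2.319/0.43)².
n₁ = 1.500 × 29.08 = 43.6.
Round up: n₁ = 44, giving n₂ = 2 × 44 = 88.

n₁ = 44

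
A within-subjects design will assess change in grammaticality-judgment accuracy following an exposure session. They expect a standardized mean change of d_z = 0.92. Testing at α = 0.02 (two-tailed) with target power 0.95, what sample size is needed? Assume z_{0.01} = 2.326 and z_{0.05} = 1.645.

For a paired (one-sample on differences) test: n = ((z_{α/2} + z_β) / d)².
z_{α/2} + z_β = 2.326 + 1.645 = 3.971.
n = (3.971 / 0.92)² = 4.316² = 18.63.
Round up.

n = 19 pairs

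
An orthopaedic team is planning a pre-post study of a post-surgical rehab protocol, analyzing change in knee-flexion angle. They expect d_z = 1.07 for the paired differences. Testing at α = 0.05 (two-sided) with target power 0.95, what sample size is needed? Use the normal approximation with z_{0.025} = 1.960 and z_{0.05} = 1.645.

n = 12 pairs

For a paired (one-sample on differences) test: n = ((z_{α/2} + z_β) / d)².
z_{α/2} + z_β = 1.960 + 1.645 = 3.605.
n = (3.605 / 1.07)² = 3.369² = 11.35.
Round up.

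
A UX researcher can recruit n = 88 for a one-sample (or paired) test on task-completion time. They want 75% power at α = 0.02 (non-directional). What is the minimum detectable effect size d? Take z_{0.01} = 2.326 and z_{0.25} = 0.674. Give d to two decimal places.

For a single sample (or paired design) of n = 88: d_min = (z_{α/2} + z_β)/√n.
z-sum = 2.326 + 0.674 = 3.000.
d_min = 3.000 / √88 = 3.000 / 9.381 = 0.320.

d_min ≈ 0.32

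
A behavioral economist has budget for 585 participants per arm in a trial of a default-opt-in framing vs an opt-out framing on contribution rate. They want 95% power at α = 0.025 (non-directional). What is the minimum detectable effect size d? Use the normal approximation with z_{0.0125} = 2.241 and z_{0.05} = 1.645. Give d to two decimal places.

For two independent groups of n = 585 each: d_min = (z_{α/2} + z_β)·√(2/n).
z-sum = 2.241 + 1.645 = 3.886.
d_min = 3.886 × √(2/585) = 3.886 × 0.0585 = 0.227.

d_min ≈ 0.23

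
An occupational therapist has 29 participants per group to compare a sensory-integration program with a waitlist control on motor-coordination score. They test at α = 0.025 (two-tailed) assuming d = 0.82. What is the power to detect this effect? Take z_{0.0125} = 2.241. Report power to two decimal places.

For two equal groups, power = Φ(d·√(n/2) − z_{α/2}).
d·√(n/2) = 0.82 × √(29/2) = 0.82 × 3.808 = 3.122.
z_β = 3.122 − 2.241 = 0.881.
Power = Φ(0.881) = 0.811.

power ≈ 0.81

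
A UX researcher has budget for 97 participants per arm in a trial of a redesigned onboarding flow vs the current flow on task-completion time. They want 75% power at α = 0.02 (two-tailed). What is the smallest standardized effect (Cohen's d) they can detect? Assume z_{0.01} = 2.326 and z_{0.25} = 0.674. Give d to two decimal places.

For two independent groups of n = 97 each: d_min = (z_{α/2} + z_β)·√(2/n).
z-sum = 2.326 + 0.674 = 3.000.
d_min = 3.000 × √(2/97) = 3.000 × 0.1436 = 0.431.

d_min ≈ 0.43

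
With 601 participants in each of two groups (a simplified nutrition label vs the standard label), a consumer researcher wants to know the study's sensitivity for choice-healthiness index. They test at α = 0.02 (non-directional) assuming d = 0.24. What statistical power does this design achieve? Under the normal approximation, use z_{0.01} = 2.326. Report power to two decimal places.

power ≈ 0.97

For two equal groups, power = Φ(d·√(n/2) − z_{α/2}).
d·√(n/2) = 0.24 × √(601/2) = 0.24 × 17.335 = 4.160.
z_β = 4.160 − 2.326 = 1.834.
Power = Φ(1.834) = 0.967.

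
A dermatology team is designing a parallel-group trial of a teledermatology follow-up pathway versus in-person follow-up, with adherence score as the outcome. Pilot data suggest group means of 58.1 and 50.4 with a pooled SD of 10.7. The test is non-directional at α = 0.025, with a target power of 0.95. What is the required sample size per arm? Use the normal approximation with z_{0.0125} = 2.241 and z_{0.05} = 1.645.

n = 59 per group

Cohen's d = |M₁ − M₂| / SD_pooled = |58.1 − 50.4| / 10.7 = 7.7 / 10.7 = 0.720.
For two independent groups with equal n: n = 2·((z_{α/2} + z_β) / d)².
z_{α/2} + z_β = 2.241 + 1.645 = 3.886.
n = 2 × (3.886 / 0.720)² = 2 × 5.397² = 2 × 29.13 = 58.3.
Round up to the next whole participant.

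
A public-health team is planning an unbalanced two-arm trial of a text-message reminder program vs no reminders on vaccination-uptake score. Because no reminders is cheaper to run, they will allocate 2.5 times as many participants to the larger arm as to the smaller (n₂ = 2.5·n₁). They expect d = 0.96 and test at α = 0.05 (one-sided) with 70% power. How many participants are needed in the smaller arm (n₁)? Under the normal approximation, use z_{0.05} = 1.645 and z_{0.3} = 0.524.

With allocation ratio k = n₂/n₁ = 2.5, Var(x̄₁−x̄₂) = σ²(1/n₁ + 1/(k·n₁)) = σ²·(k+1)/(k·n₁).
So n₁ = (1 + 1/k)·((z_{α} + z_β)/d)² = 1.400 × (2.169/0.96)².
n₁ = 1.400 × 5.10 = 7.1.
Round up: n₁ = 8, giving n₂ = 2.5 × 8 = 20.

n₁ = 8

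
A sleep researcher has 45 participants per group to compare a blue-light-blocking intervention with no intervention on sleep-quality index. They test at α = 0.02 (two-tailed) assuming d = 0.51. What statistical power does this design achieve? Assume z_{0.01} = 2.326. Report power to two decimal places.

For two equal groups, power = Φ(d·√(n/2) − z_{α/2}).
d·√(n/2) = 0.51 × √(45/2) = 0.51 × 4.743 = 2.419.
z_β = 2.419 − 2.326 = 0.093.
Power = Φ(0.093) = 0.537.

power ≈ 0.54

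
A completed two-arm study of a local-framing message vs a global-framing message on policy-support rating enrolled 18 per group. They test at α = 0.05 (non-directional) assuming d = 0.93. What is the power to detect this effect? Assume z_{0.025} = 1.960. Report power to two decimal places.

power ≈ 0.80

For two equal groups, power = Φ(d·√(n/2) − z_{α/2}).
d·√(n/2) = 0.93 × √(18/2) = 0.93 × 3.000 = 2.790.
z_β = 2.790 − 1.960 = 0.830.
Power = Φ(0.830) = 0.797.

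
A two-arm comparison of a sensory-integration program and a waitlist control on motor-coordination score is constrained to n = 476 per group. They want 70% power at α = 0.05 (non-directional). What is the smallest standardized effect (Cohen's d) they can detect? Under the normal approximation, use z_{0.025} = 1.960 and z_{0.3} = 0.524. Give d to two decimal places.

For two independent groups of n = 476 each: d_min = (z_{α/2} + z_β)·√(2/n).
z-sum = 1.960 + 0.524 = 2.484.
d_min = 2.484 × √(2/476) = 2.484 × 0.0648 = 0.161.

d_min ≈ 0.16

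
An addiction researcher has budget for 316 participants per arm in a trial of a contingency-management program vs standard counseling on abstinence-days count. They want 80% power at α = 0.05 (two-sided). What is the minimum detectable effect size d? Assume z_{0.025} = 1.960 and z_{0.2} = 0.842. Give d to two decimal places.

d_min ≈ 0.22

For two independent groups of n = 316 each: d_min = (z_{α/2} + z_β)·√(2/n).
z-sum = 1.960 + 0.842 = 2.802.
d_min = 2.802 × √(2/316) = 2.802 × 0.0796 = 0.223.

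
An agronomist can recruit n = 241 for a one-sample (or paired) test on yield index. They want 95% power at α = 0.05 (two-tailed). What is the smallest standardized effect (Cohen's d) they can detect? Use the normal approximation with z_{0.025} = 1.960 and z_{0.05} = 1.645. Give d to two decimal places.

d_min ≈ 0.23

For a single sample (or paired design) of n = 241: d_min = (z_{α/2} + z_β)/√n.
z-sum = 1.960 + 1.645 = 3.605.
d_min = 3.605 / √241 = 3.605 / 15.524 = 0.232.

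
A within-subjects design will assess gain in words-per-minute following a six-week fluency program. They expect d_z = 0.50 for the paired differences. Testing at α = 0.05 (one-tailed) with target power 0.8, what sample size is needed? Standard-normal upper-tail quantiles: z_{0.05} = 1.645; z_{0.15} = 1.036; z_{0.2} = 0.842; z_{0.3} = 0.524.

For a paired (one-sample on differences) test: n = ((z_{α} + z_β) / d)².
z_{α} + z_β = 1.645 + 0.842 = 2.487.
n = (2.487 / 0.50)² = 4.974² = 24.74.
Round up.

n = 25 pairs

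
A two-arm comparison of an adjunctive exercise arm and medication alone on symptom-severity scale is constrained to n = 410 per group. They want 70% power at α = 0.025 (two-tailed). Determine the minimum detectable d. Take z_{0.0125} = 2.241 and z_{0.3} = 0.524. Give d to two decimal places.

d_min ≈ 0.19

For two independent groups of n = 410 each: d_min = (z_{α/2} + z_β)·√(2/n).
z-sum = 2.241 + 0.524 = 2.765.
d_min = 2.765 × √(2/410) = 2.765 × 0.0698 = 0.193.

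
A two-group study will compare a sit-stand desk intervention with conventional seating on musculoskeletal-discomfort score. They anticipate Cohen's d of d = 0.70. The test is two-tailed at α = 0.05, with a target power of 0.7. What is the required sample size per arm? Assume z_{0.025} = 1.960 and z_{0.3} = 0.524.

For two independent groups with equal n: n = 2·((z_{α/2} + z_β) / d)².
z_{α/2} + z_β = 1.960 + 0.524 = 2.484.
n = 2 × (2.484 / 0.70)² = 2 × 3.549² = 2 × 12.59 = 25.2.
Round up to the next whole participant.

n = 26 per group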